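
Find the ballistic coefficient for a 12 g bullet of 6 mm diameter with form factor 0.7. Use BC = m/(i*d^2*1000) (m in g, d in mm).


BC = m/(i*d^2*1000) = 12/(0.7 * 6^2 * 1000) = 0.0004762

0.0004762


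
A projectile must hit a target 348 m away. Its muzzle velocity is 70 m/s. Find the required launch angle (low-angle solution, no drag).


sin(2*theta) = R*g/v0^2 = 348*9.81/70^2 = 0.69671, theta = arcsin(0.69671)/2 = 22.08°

22.08 degrees


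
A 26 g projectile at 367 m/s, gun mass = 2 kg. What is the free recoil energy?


v_r = m_p*v_p/m_gun = 0.026*367/2 = 4.771 m/s, E_r = 0.5*m_gun*v_r^2 = 0.5*2*4.771^2 = 22.76 J

22.76 J


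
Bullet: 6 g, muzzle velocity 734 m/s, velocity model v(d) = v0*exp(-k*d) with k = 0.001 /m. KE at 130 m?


v = v0*exp(-k*d) = 734*exp(-0.001*130) = 644.522 m/s
E = 0.5*m*v^2 = 0.5*0.006*644.522^2 = 1246 J

1246 J


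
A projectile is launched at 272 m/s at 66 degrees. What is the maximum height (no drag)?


H = (v0*sin(theta))^2 / (2g) = (272*sin(66°))^2 / (2*9.81) = 3147 m

3147 m


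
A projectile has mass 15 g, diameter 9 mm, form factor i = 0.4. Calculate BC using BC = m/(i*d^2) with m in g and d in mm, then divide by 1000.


BC = m/(i*d^2*1000) = 15/(0.4 * 9^2 * 1000) = 0.000463

0.000463


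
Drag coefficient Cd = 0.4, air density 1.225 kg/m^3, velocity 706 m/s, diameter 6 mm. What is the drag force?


A = pi*(d/2)^2 = pi*(6/2000)^2 = 2.82743e-05 m^2
Fd = 0.5*Cd*rho*A*v^2 = 0.5*0.4*1.225*2.82743e-05*706^2 = 3.453 N

3.453 N


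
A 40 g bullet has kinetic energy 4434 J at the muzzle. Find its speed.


v = sqrt(2*E/m) = sqrt(2*4434/0.04) = 470.9 m/s

470.9 m/s


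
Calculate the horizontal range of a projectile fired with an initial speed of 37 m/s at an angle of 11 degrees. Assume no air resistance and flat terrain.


R = v0^2 * sin(2*theta) / g = 37^2 * sin(2*11°) / 9.81 = 52.28 m

52.28 m


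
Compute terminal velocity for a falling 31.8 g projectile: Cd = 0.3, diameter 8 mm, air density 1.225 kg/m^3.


A = pi*(d/2)^2 = pi*(8/2000)^2 = 5.02655e-05 m^2
vt = sqrt(2mg/(Cd*rho*A)) = sqrt(2*0.0318*9.81/(0.3 * 1.225 * 5.02655e-05)) = 183.8 m/s

183.8 m/s


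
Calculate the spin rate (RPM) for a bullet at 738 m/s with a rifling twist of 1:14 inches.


twist_m = 14*0.0254 = 0.3556 m
spin = v/twist = 738/0.3556 = 2075.366 rev/s
RPM = spin*60 = 2075.366*60 ≈ 124522 RPM

124522 RPM


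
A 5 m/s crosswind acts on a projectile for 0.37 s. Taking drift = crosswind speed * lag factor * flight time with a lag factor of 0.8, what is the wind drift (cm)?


drift = v_wind * lag * t = 5 * 0.8 * 0.37 = 1.48 m ≈ 148 cm

148 cm


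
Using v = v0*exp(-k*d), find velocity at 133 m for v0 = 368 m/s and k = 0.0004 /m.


v = v0*exp(-k*d) = 368*exp(-0.0004*133) = 348.9 m/s

348.9 m/s


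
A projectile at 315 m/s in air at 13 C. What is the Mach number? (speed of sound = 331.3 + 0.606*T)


a = 331.3 + 0.606*(13) = 339.178 m/s
M = v/a = 315/339.178 = 0.9287

0.9287


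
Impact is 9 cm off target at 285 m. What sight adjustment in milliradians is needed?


1 mrad subtends 1 cm per 10 m of range, so adj = error_cm / (dist_m / 10) = 9 / (285/10) = 0.3158 mrad

0.3158 mrad


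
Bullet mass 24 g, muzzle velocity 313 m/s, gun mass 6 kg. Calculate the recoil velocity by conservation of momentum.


v_recoil = m_p * v_p / m_gun = 0.024 * 313 / 6 = 1.252 m/s

1.252 m/s


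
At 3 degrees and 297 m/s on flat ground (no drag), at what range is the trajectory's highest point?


R = v0^2*sin(2*theta)/g = 297^2*sin(2*3°)/9.81 = 939.893 m
apex_dist = R/2 = 939.893/2 = 469.9 m

469.9 m


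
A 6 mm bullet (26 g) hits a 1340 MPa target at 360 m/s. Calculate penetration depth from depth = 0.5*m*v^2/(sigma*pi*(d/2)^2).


A = pi*(d/2)^2 = pi*(6/2)^2 = 28.2743 mm^2
E = 0.5*m*v^2 = 0.5*0.026*360^2 = 1684.8 J
depth = E/(sigma*A) = 1684.8 J / (1340 MPa * 28.2743 mm^2) = 1684.8/(1340 * 28.2743) m = 0.0444684 m ≈ 44.47 mm

44.47 mm


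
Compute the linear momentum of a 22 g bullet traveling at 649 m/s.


p = m*v = 0.022*649 = 14.28 kg·m/s

14.28 kg·m/s


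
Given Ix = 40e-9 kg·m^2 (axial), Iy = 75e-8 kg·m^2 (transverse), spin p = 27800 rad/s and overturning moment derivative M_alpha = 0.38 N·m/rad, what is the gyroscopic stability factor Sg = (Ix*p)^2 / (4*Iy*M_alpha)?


Sg = Ix^2 * p^2 / (4 * Iy * M_alpha) = (40e-9)^2 * 27800^2 / (4 * 75e-8 * 0.38) = 1.085

1.085


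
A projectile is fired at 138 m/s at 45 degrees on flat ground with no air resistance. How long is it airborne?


T = 2*v0*sin(theta)/g = 2*138*sin(45°)/9.81 = 19.89 s

19.89 s


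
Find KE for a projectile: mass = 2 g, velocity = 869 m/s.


E = 0.5*m*v^2 = 0.5*0.002*869^2 = 755.2 J

755.2 J


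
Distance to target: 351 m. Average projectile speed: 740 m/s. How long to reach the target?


t = d/v = 351/740 = 0.4743 s

0.4743 s


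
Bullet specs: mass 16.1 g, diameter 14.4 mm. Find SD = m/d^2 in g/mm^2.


SD = m/d^2 = 16.1/14.4^2 = 0.07764 g/mm^2

0.07764 g/mm^2


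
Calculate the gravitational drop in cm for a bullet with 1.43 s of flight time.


drop = 0.5*g*t^2 = 0.5*9.81*1.43^2 = 10.0302 m ≈ 1003 cm

1003 cm


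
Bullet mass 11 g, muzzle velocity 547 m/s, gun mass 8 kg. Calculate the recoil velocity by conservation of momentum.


v_recoil = m_p * v_p / m_gun = 0.011 * 547 / 8 = 0.7521 m/s

0.7521 m/s


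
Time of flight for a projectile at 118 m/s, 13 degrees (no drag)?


T = 2*v0*sin(theta)/g = 2*118*sin(13°)/9.81 = 5.412 s

5.412 s


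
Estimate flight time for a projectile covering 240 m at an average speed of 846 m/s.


t = d/v = 240/846 = 0.2837 s

0.2837 s


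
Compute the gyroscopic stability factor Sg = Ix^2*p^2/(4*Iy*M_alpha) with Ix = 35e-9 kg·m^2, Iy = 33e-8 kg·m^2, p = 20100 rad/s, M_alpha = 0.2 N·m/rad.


Sg = Ix^2 * p^2 / (4 * Iy * M_alpha) = (35e-9)^2 * 20100^2 / (4 * 33e-8 * 0.2) = 1.875

1.875


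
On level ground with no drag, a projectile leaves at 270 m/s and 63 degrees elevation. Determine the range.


R = v0^2 * sin(2*theta) / g = 270^2 * sin(2*63°) / 9.81 = 6012 m

6012 m


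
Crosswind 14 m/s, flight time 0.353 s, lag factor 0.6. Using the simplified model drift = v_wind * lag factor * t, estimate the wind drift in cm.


drift = v_wind * lag * t = 14 * 0.6 * 0.353 = 2.9652 m ≈ 296.5 cm

296.5 cm


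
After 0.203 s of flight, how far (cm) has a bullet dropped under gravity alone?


drop = 0.5*g*t^2 = 0.5*9.81*0.203^2 = 0.20213 m ≈ 20.21 cm

20.21 cm


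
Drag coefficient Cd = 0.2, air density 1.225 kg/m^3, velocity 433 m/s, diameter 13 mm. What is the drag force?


A = pi*(d/2)^2 = pi*(13/2000)^2 = 1.32732e-04 m^2
Fd = 0.5*Cd*rho*A*v^2 = 0.5*0.2*1.225*1.32732e-04*433^2 = 3.049 N

3.049 N


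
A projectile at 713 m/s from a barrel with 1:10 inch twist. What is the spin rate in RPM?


twist_m = 10*0.0254 = 0.254 m
spin = v/twist = 713/0.254 = 2807.087 rev/s
RPM = spin*60 = 2807.087*60 ≈ 168425 RPM

168425 RPM


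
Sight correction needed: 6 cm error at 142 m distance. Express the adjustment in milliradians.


1 mrad subtends 1 cm per 10 m of range, so adj = error_cm / (dist_m / 10) = 6 / (142/10) = 0.4225 mrad

0.4225 mrad


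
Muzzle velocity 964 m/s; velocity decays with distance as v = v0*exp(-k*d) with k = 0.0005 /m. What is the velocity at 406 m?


v = v0*exp(-k*d) = 964*exp(-0.0005*406) = 786.9 m/s

786.9 m/s


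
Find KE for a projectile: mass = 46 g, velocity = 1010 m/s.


E = 0.5*m*v^2 = 0.5*0.046*1010^2 = 23462 J

23462 J


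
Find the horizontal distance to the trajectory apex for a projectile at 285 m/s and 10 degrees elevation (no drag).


R = v0^2*sin(2*theta)/g = 285^2*sin(2*10°)/9.81 = 2831.86 m
apex_dist = R/2 = 2831.86/2 = 1416 m

1416 m


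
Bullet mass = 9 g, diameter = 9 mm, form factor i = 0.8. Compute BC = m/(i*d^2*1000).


BC = m/(i*d^2*1000) = 9/(0.8 * 9^2 * 1000) = 0.0001389

0.0001389


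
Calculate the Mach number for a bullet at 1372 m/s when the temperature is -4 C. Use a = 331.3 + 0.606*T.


a = 331.3 + 0.606*(-4) = 328.876 m/s
M = v/a = 1372/328.876 = 4.172

4.172


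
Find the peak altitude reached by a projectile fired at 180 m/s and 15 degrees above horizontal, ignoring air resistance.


H = (v0*sin(theta))^2 / (2g) = (180*sin(15°))^2 / (2*9.81) = 110.6 m

110.6 m


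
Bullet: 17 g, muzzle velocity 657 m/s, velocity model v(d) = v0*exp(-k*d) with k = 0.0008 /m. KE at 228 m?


v = v0*exp(-k*d) = 657*exp(-0.0008*228) = 547.457 m/s
E = 0.5*m*v^2 = 0.5*0.017*547.457^2 = 2548 J

2548 J


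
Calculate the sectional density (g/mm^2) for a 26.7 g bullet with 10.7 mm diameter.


SD = m/d^2 = 26.7/10.7^2 = 0.2332 g/mm^2

0.2332 g/mm^2


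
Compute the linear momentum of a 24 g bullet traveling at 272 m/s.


p = m*v = 0.024*272 = 6.528 kg·m/s

6.528 kg·m/s


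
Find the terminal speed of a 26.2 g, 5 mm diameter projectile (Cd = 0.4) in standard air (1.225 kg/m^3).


A = pi*(d/2)^2 = pi*(5/2000)^2 = 1.96350e-05 m^2
vt = sqrt(2mg/(Cd*rho*A)) = sqrt(2*0.0262*9.81/(0.4 * 1.225 * 1.96350e-05)) = 231.1 m/s

231.1 m/s


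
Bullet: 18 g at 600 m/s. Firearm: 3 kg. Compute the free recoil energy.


v_r = m_p*v_p/m_gun = 0.018*600/3 = 3.6 m/s, E_r = 0.5*m_gun*v_r^2 = 0.5*3*3.6^2 = 19.44 J

19.44 J


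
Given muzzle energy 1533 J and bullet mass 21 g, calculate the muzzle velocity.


v = sqrt(2*E/m) = sqrt(2*1533/0.021) = 382.1 m/s

382.1 m/s


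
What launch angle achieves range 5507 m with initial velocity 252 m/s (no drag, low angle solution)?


sin(2*theta) = R*g/v0^2 = 5507*9.81/252^2 = 0.850713, theta = arcsin(0.850713)/2 = 29.14°

29.14 degrees


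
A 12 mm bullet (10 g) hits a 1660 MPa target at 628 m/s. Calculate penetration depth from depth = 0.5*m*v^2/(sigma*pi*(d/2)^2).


A = pi*(d/2)^2 = pi*(12/2)^2 = 113.097 mm^2
E = 0.5*m*v^2 = 0.5*0.01*628^2 = 1971.92 J
depth = E/(sigma*A) = 1971.92 J / (1660 MPa * 113.097 mm^2) = 1971.92/(1660 * 113.097) m = 0.0105034 m ≈ 10.5 mm

10.5 mm


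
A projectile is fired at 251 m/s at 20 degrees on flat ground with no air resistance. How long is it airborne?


T = 2*v0*sin(theta)/g = 2*251*sin(20°)/9.81 = 17.5 s

17.5 s


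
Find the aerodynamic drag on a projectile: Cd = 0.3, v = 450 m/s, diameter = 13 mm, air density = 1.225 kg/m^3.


A = pi*(d/2)^2 = pi*(13/2000)^2 = 1.32732e-04 m^2
Fd = 0.5*Cd*rho*A*v^2 = 0.5*0.3*1.225*1.32732e-04*450^2 = 4.939 N

4.939 N


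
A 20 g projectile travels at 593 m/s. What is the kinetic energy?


E = 0.5*m*v^2 = 0.5*0.02*593^2 = 3516 J

3516 J


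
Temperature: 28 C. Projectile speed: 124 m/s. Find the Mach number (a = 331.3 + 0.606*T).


a = 331.3 + 0.606*(28) = 348.268 m/s
M = v/a = 124/348.268 = 0.356

0.356


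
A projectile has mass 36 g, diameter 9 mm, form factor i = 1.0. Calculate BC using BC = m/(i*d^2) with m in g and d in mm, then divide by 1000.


BC = m/(i*d^2*1000) = 36/(1.0 * 9^2 * 1000) = 0.0004444

0.0004444


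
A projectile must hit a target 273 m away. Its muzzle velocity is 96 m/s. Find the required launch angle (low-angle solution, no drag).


sin(2*theta) = R*g/v0^2 = 273*9.81/96^2 = 0.290596, theta = arcsin(0.290596)/2 = 8.447°

8.447 degrees


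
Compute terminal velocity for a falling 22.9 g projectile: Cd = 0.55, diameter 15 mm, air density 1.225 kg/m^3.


A = pi*(d/2)^2 = pi*(15/2000)^2 = 1.76715e-04 m^2
vt = sqrt(2mg/(Cd*rho*A)) = sqrt(2*0.0229*9.81/(0.55 * 1.225 * 1.76715e-04)) = 61.43 m/s

61.43 m/s


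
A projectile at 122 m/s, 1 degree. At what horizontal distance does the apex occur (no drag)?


R = v0^2*sin(2*theta)/g = 122^2*sin(2*1°)/9.81 = 52.9505 m
apex_dist = R/2 = 52.9505/2 = 26.48 m

26.48 m


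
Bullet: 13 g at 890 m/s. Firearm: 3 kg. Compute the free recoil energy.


v_r = m_p*v_p/m_gun = 0.013*890/3 = 3.85667 m/s, E_r = 0.5*m_gun*v_r^2 = 0.5*3*3.85667^2 = 22.31 J

22.31 J


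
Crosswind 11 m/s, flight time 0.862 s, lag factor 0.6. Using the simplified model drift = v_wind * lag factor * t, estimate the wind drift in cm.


drift = v_wind * lag * t = 11 * 0.6 * 0.862 = 5.6892 m ≈ 568.9 cm

568.9 cm


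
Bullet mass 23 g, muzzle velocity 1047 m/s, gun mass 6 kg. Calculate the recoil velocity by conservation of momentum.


v_recoil = m_p * v_p / m_gun = 0.023 * 1047 / 6 = 4.013 m/s

4.013 m/s


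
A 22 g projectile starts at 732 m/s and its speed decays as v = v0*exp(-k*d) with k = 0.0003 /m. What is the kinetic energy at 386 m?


v = v0*exp(-k*d) = 732*exp(-0.0003*386) = 651.958 m/s
E = 0.5*m*v^2 = 0.5*0.022*651.958^2 = 4676 J

4676 J


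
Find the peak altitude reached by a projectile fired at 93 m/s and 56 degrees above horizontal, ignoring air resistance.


H = (v0*sin(theta))^2 / (2g) = (93*sin(56°))^2 / (2*9.81) = 303 m

303 m


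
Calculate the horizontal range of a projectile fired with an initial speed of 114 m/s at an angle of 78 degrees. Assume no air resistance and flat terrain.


R = v0^2 * sin(2*theta) / g = 114^2 * sin(2*78°) / 9.81 = 538.8 m

538.8 m


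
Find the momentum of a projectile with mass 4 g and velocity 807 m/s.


p = m*v = 0.004*807 = 3.228 kg·m/s

3.228 kg·m/s


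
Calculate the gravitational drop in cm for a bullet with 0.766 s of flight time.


drop = 0.5*g*t^2 = 0.5*9.81*0.766^2 = 2.87804 m ≈ 287.8 cm

287.8 cm


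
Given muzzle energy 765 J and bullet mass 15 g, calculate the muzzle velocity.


v = sqrt(2*E/m) = sqrt(2*765/0.015) = 319.4 m/s

319.4 m/s


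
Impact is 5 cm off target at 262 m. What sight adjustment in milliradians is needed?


1 mrad subtends 1 cm per 10 m of range, so adj = error_cm / (dist_m / 10) = 5 / (262/10) = 0.1908 mrad

0.1908 mrad


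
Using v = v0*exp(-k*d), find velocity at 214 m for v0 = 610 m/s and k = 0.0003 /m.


v = v0*exp(-k*d) = 610*exp(-0.0003*214) = 572.1 m/s

572.1 m/s


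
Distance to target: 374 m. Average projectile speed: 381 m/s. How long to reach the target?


t = d/v = 374/381 = 0.9816 s

0.9816 s


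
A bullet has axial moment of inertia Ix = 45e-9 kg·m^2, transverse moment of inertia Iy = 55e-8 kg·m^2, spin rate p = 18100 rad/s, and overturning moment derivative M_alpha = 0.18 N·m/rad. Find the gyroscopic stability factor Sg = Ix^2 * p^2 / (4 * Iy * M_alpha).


Sg = Ix^2 * p^2 / (4 * Iy * M_alpha) = (45e-9)^2 * 18100^2 / (4 * 55e-8 * 0.18) = 1.675

1.675


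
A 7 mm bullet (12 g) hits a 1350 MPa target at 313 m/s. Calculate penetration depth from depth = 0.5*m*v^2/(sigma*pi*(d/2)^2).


A = pi*(d/2)^2 = pi*(7/2)^2 = 38.4845 mm^2
E = 0.5*m*v^2 = 0.5*0.012*313^2 = 587.814 J
depth = E/(sigma*A) = 587.814 J / (1350 MPa * 38.4845 mm^2) = 587.814/(1350 * 38.4845) m = 0.0113141 m ≈ 11.31 mm

11.31 mm


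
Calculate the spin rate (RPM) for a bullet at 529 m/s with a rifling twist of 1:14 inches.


twist_m = 14*0.0254 = 0.3556 m
spin = v/twist = 529/0.3556 = 1487.627 rev/s
RPM = spin*60 = 1487.627*60 ≈ 89258 RPM

89258 RPM


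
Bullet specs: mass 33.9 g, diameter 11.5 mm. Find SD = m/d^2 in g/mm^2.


SD = m/d^2 = 33.9/11.5^2 = 0.2563 g/mm^2

0.2563 g/mm^2


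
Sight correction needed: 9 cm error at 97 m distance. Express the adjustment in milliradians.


1 mrad subtends 1 cm per 10 m of range, so adj = error_cm / (dist_m / 10) = 9 / (97/10) = 0.9278 mrad

0.9278 mrad


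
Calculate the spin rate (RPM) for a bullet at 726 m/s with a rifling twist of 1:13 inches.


twist_m = 13*0.0254 = 0.3302 m
spin = v/twist = 726/0.3302 = 2198.667 rev/s
RPM = spin*60 = 2198.667*60 ≈ 131920 RPM

131920 RPM


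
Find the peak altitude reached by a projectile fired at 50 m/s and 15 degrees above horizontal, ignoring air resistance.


H = (v0*sin(theta))^2 / (2g) = (50*sin(15°))^2 / (2*9.81) = 8.536 m

8.536 m


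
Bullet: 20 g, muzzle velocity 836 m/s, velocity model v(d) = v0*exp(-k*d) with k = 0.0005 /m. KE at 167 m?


v = v0*exp(-k*d) = 836*exp(-0.0005*167) = 769.029 m/s
E = 0.5*m*v^2 = 0.5*0.02*769.029^2 = 5914 J

5914 J


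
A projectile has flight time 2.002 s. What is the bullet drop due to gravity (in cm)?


drop = 0.5*g*t^2 = 0.5*9.81*2.002^2 = 19.6593 m ≈ 1966 cm

1966 cm


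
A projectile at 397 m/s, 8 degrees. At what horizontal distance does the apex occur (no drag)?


R = v0^2*sin(2*theta)/g = 397^2*sin(2*8°)/9.81 = 4428.43 m
apex_dist = R/2 = 4428.43/2 = 2214 m

2214 m


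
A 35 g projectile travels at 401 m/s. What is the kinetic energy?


E = 0.5*m*v^2 = 0.5*0.035*401^2 = 2814 J

2814 J


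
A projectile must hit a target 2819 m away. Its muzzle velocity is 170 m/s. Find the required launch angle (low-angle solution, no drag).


sin(2*theta) = R*g/v0^2 = 2819*9.81/170^2 = 0.956899, theta = arcsin(0.956899)/2 = 36.56°

36.56 degrees


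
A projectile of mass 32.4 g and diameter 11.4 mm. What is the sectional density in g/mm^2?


SD = m/d^2 = 32.4/11.4^2 = 0.2493 g/mm^2

0.2493 g/mm^2


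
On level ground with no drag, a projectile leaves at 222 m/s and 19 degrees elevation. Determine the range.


R = v0^2 * sin(2*theta) / g = 222^2 * sin(2*19°) / 9.81 = 3093 m

3093 m


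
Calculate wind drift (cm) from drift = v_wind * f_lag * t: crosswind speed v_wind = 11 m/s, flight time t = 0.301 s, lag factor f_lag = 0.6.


drift = v_wind * lag * t = 11 * 0.6 * 0.301 = 1.9866 m ≈ 198.7 cm

198.7 cm


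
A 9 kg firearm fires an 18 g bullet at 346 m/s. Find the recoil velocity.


v_recoil = m_p * v_p / m_gun = 0.018 * 346 / 9 = 0.692 m/s

0.692 m/s


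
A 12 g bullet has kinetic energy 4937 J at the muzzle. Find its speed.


v = sqrt(2*E/m) = sqrt(2*4937/0.012) = 907.1 m/s

907.1 m/s


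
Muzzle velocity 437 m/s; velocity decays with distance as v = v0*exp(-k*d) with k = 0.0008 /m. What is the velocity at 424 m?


v = v0*exp(-k*d) = 437*exp(-0.0008*424) = 311.3 m/s

311.3 m/s


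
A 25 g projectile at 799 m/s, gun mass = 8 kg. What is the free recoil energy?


v_r = m_p*v_p/m_gun = 0.025*799/8 = 2.49688 m/s, E_r = 0.5*m_gun*v_r^2 = 0.5*8*2.49688^2 = 24.94 J

24.94 J


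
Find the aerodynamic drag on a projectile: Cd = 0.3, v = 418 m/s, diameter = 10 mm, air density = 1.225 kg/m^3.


A = pi*(d/2)^2 = pi*(10/2000)^2 = 7.85398e-05 m^2
Fd = 0.5*Cd*rho*A*v^2 = 0.5*0.3*1.225*7.85398e-05*418^2 = 2.522 N

2.522 N


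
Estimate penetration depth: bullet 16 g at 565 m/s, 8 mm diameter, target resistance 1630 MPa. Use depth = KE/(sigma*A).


A = pi*(d/2)^2 = pi*(8/2)^2 = 50.2655 mm^2
E = 0.5*m*v^2 = 0.5*0.016*565^2 = 2553.8 J
depth = E/(sigma*A) = 2553.8 J / (1630 MPa * 50.2655 mm^2) = 2553.8/(1630 * 50.2655) m = 0.0311695 m ≈ 31.17 mm

31.17 mm


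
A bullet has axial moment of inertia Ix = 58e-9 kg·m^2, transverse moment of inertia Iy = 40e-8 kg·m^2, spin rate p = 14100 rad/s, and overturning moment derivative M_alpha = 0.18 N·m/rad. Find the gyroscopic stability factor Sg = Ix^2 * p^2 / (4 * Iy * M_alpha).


Sg = Ix^2 * p^2 / (4 * Iy * M_alpha) = (58e-9)^2 * 14100^2 / (4 * 40e-8 * 0.18) = 2.322

2.322


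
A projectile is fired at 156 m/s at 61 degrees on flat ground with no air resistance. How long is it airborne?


T = 2*v0*sin(theta)/g = 2*156*sin(61°)/9.81 = 27.82 s

27.82 s


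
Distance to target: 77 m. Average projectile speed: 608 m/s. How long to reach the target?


t = d/v = 77/608 = 0.1266 s

0.1266 s


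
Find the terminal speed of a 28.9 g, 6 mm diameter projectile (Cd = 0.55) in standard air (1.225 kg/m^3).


A = pi*(d/2)^2 = pi*(6/2000)^2 = 2.82743e-05 m^2
vt = sqrt(2mg/(Cd*rho*A)) = sqrt(2*0.0289*9.81/(0.55 * 1.225 * 2.82743e-05)) = 172.5 m/s

172.5 m/s


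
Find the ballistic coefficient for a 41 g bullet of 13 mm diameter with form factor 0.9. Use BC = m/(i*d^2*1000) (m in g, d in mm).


BC = m/(i*d^2*1000) = 41/(0.9 * 13^2 * 1000) = 0.0002696

0.0002696


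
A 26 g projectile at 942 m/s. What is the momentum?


p = m*v = 0.026*942 = 24.49 kg·m/s

24.49 kg·m/s


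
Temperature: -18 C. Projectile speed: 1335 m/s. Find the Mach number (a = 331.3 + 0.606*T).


a = 331.3 + 0.606*(-18) = 320.392 m/s
M = v/a = 1335/320.392 = 4.167

4.167


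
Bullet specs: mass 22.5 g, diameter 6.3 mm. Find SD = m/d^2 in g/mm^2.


SD = m/d^2 = 22.5/6.3^2 = 0.5669 g/mm^2

0.5669 g/mm^2


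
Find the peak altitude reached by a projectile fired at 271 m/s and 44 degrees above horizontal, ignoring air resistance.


H = (v0*sin(theta))^2 / (2g) = (271*sin(44°))^2 / (2*9.81) = 1806 m

1806 m


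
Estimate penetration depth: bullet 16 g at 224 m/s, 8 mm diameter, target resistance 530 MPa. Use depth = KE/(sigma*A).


A = pi*(d/2)^2 = pi*(8/2)^2 = 50.2655 mm^2
E = 0.5*m*v^2 = 0.5*0.016*224^2 = 401.408 J
depth = E/(sigma*A) = 401.408 J / (530 MPa * 50.2655 mm^2) = 401.408/(530 * 50.2655) m = 0.0150675 m ≈ 15.07 mm

15.07 mm


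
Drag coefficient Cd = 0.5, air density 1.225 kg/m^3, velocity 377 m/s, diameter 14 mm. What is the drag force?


A = pi*(d/2)^2 = pi*(14/2000)^2 = 1.53938e-04 m^2
Fd = 0.5*Cd*rho*A*v^2 = 0.5*0.5*1.225*1.53938e-04*377^2 = 6.7 N

6.7 N


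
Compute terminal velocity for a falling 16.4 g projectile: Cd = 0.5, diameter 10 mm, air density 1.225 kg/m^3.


A = pi*(d/2)^2 = pi*(10/2000)^2 = 7.85398e-05 m^2
vt = sqrt(2mg/(Cd*rho*A)) = sqrt(2*0.0164*9.81/(0.5 * 1.225 * 7.85398e-05)) = 81.78 m/s

81.78 m/s


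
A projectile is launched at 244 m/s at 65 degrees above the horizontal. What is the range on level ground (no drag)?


R = v0^2 * sin(2*theta) / g = 244^2 * sin(2*65°) / 9.81 = 4649 m

4649 m


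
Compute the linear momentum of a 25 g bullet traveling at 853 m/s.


p = m*v = 0.025*853 = 21.33 kg·m/s

21.33 kg·m/s


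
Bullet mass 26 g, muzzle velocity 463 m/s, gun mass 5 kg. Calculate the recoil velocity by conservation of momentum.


v_recoil = m_p * v_p / m_gun = 0.026 * 463 / 5 = 2.408 m/s

2.408 m/s


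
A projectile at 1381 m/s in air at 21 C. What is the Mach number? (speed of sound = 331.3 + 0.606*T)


a = 331.3 + 0.606*(21) = 344.026 m/s
M = v/a = 1381/344.026 = 4.014

4.014


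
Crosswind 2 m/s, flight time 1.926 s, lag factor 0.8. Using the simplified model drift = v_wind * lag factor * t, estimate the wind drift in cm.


drift = v_wind * lag * t = 2 * 0.8 * 1.926 = 3.0816 m ≈ 308.2 cm

308.2 cm


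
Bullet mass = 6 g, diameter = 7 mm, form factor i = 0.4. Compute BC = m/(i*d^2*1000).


BC = m/(i*d^2*1000) = 6/(0.4 * 7^2 * 1000) = 0.0003061

0.0003061


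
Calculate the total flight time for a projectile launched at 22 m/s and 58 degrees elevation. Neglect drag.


T = 2*v0*sin(theta)/g = 2*22*sin(58°)/9.81 = 3.804 s

3.804 s


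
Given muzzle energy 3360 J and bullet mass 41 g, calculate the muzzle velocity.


v = sqrt(2*E/m) = sqrt(2*3360/0.041) = 404.8 m/s

404.8 m/s


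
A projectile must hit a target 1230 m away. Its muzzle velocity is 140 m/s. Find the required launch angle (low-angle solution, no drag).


sin(2*theta) = R*g/v0^2 = 1230*9.81/140^2 = 0.615628, theta = arcsin(0.615628)/2 = 19°

19 degrees


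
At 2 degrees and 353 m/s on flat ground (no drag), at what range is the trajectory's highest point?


R = v0^2*sin(2*theta)/g = 353^2*sin(2*2°)/9.81 = 886.064 m
apex_dist = R/2 = 886.064/2 = 443 m

443 m


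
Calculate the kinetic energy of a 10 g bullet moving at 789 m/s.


E = 0.5*m*v^2 = 0.5*0.01*789^2 = 3113 J

3113 J


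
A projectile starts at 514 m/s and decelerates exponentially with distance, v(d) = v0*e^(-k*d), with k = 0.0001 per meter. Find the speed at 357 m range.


v = v0*exp(-k*d) = 514*exp(-0.0001*357) = 496 m/s

496 m/s


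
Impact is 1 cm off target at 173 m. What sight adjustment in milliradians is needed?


1 mrad subtends 1 cm per 10 m of range, so adj = error_cm / (dist_m / 10) = 1 / (173/10) = 0.0578 mrad

0.0578 mrad


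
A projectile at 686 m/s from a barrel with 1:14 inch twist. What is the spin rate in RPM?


twist_m = 14*0.0254 = 0.3556 m
spin = v/twist = 686/0.3556 = 1929.134 rev/s
RPM = spin*60 = 1929.134*60 ≈ 115748 RPM

115748 RPM


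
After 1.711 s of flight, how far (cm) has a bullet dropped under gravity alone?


drop = 0.5*g*t^2 = 0.5*9.81*1.711^2 = 14.3595 m ≈ 1436 cm

1436 cm


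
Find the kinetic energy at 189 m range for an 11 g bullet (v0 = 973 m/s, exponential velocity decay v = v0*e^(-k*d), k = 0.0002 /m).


v = v0*exp(-k*d) = 973*exp(-0.0002*189) = 936.907 m/s
E = 0.5*m*v^2 = 0.5*0.011*936.907^2 = 4828 J

4828 J


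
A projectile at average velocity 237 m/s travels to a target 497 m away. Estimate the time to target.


t = d/v = 497/237 = 2.097 s

2.097 s


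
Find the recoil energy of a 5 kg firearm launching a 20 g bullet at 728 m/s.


v_r = m_p*v_p/m_gun = 0.02*728/5 = 2.912 m/s, E_r = 0.5*m_gun*v_r^2 = 0.5*5*2.912^2 = 21.2 J

21.2 J


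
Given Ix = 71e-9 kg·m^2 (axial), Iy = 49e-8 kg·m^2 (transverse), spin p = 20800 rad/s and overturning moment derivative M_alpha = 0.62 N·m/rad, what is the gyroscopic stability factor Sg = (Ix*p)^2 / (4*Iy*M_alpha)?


Sg = Ix^2 * p^2 / (4 * Iy * M_alpha) = (71e-9)^2 * 20800^2 / (4 * 49e-8 * 0.62) = 1.795

1.795


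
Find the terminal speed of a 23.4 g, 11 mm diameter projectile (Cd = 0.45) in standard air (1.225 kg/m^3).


A = pi*(d/2)^2 = pi*(11/2000)^2 = 9.50332e-05 m^2
vt = sqrt(2mg/(Cd*rho*A)) = sqrt(2*0.0234*9.81/(0.45 * 1.225 * 9.50332e-05)) = 93.62 m/s

93.62 m/s


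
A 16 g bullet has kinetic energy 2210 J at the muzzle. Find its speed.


v = sqrt(2*E/m) = sqrt(2*2210/0.016) = 525.6 m/s

525.6 m/s


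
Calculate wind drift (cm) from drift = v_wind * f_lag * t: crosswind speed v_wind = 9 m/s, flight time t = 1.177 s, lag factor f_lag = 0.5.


drift = v_wind * lag * t = 9 * 0.5 * 1.177 = 5.2965 m ≈ 529.6 cm

529.6 cm


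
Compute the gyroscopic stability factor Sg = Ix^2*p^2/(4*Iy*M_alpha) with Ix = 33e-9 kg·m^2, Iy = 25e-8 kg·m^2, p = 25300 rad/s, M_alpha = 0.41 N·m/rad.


Sg = Ix^2 * p^2 / (4 * Iy * M_alpha) = (33e-9)^2 * 25300^2 / (4 * 25e-8 * 0.41) = 1.7

1.7


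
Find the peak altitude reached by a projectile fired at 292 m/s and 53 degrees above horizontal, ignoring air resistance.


H = (v0*sin(theta))^2 / (2g) = (292*sin(53°))^2 / (2*9.81) = 2772 m

2772 m


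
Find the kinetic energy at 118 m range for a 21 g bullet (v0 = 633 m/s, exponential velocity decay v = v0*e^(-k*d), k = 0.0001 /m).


v = v0*exp(-k*d) = 633*exp(-0.0001*118) = 625.574 m/s
E = 0.5*m*v^2 = 0.5*0.021*625.574^2 = 4109 J

4109 J


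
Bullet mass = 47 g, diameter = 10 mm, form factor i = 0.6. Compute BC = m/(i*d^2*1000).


BC = m/(i*d^2*1000) = 47/(0.6 * 10^2 * 1000) = 0.0007833

0.0007833


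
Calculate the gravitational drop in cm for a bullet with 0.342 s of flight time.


drop = 0.5*g*t^2 = 0.5*9.81*0.342^2 = 0.573708 m ≈ 57.37 cm

57.37 cm


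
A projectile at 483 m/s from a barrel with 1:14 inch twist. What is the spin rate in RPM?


twist_m = 14*0.0254 = 0.3556 m
spin = v/twist = 483/0.3556 = 1358.268 rev/s
RPM = spin*60 = 1358.268*60 ≈ 81496 RPM

81496 RPM


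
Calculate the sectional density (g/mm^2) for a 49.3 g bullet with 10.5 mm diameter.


SD = m/d^2 = 49.3/10.5^2 = 0.4472 g/mm^2

0.4472 g/mm^2


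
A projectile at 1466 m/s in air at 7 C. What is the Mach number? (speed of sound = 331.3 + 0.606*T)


a = 331.3 + 0.606*(7) = 335.542 m/s
M = v/a = 1466/335.542 = 4.369

4.369


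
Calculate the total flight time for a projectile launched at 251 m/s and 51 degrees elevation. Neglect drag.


T = 2*v0*sin(theta)/g = 2*251*sin(51°)/9.81 = 39.77 s

39.77 s


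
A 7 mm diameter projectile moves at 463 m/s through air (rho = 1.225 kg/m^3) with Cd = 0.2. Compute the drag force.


A = pi*(d/2)^2 = pi*(7/2000)^2 = 3.84845e-05 m^2
Fd = 0.5*Cd*rho*A*v^2 = 0.5*0.2*1.225*3.84845e-05*463^2 = 1.011 N

1.011 N


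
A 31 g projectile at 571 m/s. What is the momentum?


p = m*v = 0.031*571 = 17.7 kg·m/s

17.7 kg·m/s


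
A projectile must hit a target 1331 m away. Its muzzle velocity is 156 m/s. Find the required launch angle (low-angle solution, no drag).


sin(2*theta) = R*g/v0^2 = 1331*9.81/156^2 = 0.536535, theta = arcsin(0.536535)/2 = 16.22°

16.22 degrees


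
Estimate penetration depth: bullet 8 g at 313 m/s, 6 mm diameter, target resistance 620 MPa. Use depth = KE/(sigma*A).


A = pi*(d/2)^2 = pi*(6/2)^2 = 28.2743 mm^2
E = 0.5*m*v^2 = 0.5*0.008*313^2 = 391.876 J
depth = E/(sigma*A) = 391.876 J / (620 MPa * 28.2743 mm^2) = 391.876/(620 * 28.2743) m = 0.0223545 m ≈ 22.35 mm

22.35 mm


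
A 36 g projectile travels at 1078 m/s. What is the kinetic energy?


E = 0.5*m*v^2 = 0.5*0.036*1078^2 = 20918 J

20918 J


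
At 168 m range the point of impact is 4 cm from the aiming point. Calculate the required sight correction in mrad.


1 mrad subtends 1 cm per 10 m of range, so adj = error_cm / (dist_m / 10) = 4 / (168/10) = 0.2381 mrad

0.2381 mrad


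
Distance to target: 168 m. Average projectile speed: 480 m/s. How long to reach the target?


t = d/v = 168/480 = 0.35 s

0.35 s


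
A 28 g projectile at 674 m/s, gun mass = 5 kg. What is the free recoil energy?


v_r = m_p*v_p/m_gun = 0.028*674/5 = 3.7744 m/s, E_r = 0.5*m_gun*v_r^2 = 0.5*5*3.7744^2 = 35.62 J

35.62 J


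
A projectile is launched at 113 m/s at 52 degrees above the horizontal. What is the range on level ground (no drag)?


R = v0^2 * sin(2*theta) / g = 113^2 * sin(2*52°) / 9.81 = 1263 m

1263 m


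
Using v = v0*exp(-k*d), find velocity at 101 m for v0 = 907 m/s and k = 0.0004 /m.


v = v0*exp(-k*d) = 907*exp(-0.0004*101) = 871.1 m/s

871.1 m/s


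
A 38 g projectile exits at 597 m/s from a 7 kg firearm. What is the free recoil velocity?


v_recoil = m_p * v_p / m_gun = 0.038 * 597 / 7 = 3.241 m/s

3.241 m/s


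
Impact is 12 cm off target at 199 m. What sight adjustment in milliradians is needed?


1 mrad subtends 1 cm per 10 m of range, so adj = error_cm / (dist_m / 10) = 12 / (199/10) = 0.603 mrad

0.603 mrad


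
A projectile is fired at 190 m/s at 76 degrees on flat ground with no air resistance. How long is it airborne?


T = 2*v0*sin(theta)/g = 2*190*sin(76°)/9.81 = 37.59 s

37.59 s


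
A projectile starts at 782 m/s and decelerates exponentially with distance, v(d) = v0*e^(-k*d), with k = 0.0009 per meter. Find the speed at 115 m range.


v = v0*exp(-k*d) = 782*exp(-0.0009*115) = 705.1 m/s

705.1 m/s


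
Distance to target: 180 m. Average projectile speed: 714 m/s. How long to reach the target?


t = d/v = 180/714 = 0.2521 s

0.2521 s


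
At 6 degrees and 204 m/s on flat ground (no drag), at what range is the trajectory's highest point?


R = v0^2*sin(2*theta)/g = 204^2*sin(2*6°)/9.81 = 882.003 m
apex_dist = R/2 = 882.003/2 = 441 m

441 m


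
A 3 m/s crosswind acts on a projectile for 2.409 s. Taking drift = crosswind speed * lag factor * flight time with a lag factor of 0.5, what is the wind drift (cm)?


drift = v_wind * lag * t = 3 * 0.5 * 2.409 = 3.6135 m ≈ 361.3 cm

361.3 cm


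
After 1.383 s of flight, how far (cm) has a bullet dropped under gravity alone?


drop = 0.5*g*t^2 = 0.5*9.81*1.383^2 = 9.38174 m ≈ 938.2 cm

938.2 cm


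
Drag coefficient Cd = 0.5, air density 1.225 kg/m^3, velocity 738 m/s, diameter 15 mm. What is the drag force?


A = pi*(d/2)^2 = pi*(15/2000)^2 = 1.76715e-04 m^2
Fd = 0.5*Cd*rho*A*v^2 = 0.5*0.5*1.225*1.76715e-04*738^2 = 29.48 N

29.48 N


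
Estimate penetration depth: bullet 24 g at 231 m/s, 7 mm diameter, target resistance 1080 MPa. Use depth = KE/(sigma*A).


A = pi*(d/2)^2 = pi*(7/2)^2 = 38.4845 mm^2
E = 0.5*m*v^2 = 0.5*0.024*231^2 = 640.332 J
depth = E/(sigma*A) = 640.332 J / (1080 MPa * 38.4845 mm^2) = 640.332/(1080 * 38.4845) m = 0.0154062 m ≈ 15.41 mm

15.41 mm


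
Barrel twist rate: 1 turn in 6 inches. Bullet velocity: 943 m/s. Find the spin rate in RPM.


twist_m = 6*0.0254 = 0.1524 m
spin = v/twist = 943/0.1524 = 6187.664 rev/s
RPM = spin*60 = 6187.664*60 ≈ 371260 RPM

371260 RPM


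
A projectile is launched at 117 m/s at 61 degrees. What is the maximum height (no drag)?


H = (v0*sin(theta))^2 / (2g) = (117*sin(61°))^2 / (2*9.81) = 533.7 m

533.7 m


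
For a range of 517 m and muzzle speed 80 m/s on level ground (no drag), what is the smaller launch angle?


sin(2*theta) = R*g/v0^2 = 517*9.81/80^2 = 0.792464, theta = arcsin(0.792464)/2 = 26.21°

26.21 degrees


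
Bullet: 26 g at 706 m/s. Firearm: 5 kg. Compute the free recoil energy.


v_r = m_p*v_p/m_gun = 0.026*706/5 = 3.6712 m/s, E_r = 0.5*m_gun*v_r^2 = 0.5*5*3.6712^2 = 33.69 J

33.69 J


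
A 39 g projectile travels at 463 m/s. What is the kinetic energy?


E = 0.5*m*v^2 = 0.5*0.039*463^2 = 4180 J

4180 J


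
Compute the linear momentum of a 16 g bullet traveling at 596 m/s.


p = m*v = 0.016*596 = 9.536 kg·m/s

9.536 kg·m/s


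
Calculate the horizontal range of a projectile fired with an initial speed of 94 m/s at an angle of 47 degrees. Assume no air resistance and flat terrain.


R = v0^2 * sin(2*theta) / g = 94^2 * sin(2*47°) / 9.81 = 898.5 m

898.5 m


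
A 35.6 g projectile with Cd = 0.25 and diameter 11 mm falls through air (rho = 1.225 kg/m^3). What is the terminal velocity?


A = pi*(d/2)^2 = pi*(11/2000)^2 = 9.50332e-05 m^2
vt = sqrt(2mg/(Cd*rho*A)) = sqrt(2*0.0356*9.81/(0.25 * 1.225 * 9.50332e-05)) = 154.9 m/s

154.9 m/s


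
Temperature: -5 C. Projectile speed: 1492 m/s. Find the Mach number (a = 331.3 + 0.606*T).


a = 331.3 + 0.606*(-5) = 328.27 m/s
M = v/a = 1492/328.27 = 4.545

4.545


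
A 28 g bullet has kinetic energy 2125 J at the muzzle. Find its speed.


v = sqrt(2*E/m) = sqrt(2*2125/0.028) = 389.6 m/s

389.6 m/s


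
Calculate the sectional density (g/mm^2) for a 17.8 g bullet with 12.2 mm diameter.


SD = m/d^2 = 17.8/12.2^2 = 0.1196 g/mm^2

0.1196 g/mm^2


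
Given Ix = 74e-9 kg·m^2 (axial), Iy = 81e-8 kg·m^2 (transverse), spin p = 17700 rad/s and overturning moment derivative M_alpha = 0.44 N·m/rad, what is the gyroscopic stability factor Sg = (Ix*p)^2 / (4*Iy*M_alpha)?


Sg = Ix^2 * p^2 / (4 * Iy * M_alpha) = (74e-9)^2 * 17700^2 / (4 * 81e-8 * 0.44) = 1.203

1.203


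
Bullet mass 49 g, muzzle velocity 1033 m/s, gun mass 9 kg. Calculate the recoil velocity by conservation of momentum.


v_recoil = m_p * v_p / m_gun = 0.049 * 1033 / 9 = 5.624 m/s

5.624 m/s


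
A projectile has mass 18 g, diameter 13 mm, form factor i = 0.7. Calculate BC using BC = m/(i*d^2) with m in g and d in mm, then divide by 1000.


BC = m/(i*d^2*1000) = 18/(0.7 * 13^2 * 1000) = 0.0001522

0.0001522


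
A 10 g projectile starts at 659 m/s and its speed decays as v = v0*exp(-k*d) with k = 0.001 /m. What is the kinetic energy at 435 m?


v = v0*exp(-k*d) = 659*exp(-0.001*435) = 426.547 m/s
E = 0.5*m*v^2 = 0.5*0.01*426.547^2 = 909.7 J

909.7 J


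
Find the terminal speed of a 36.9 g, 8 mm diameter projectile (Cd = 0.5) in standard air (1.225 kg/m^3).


A = pi*(d/2)^2 = pi*(8/2000)^2 = 5.02655e-05 m^2
vt = sqrt(2mg/(Cd*rho*A)) = sqrt(2*0.0369*9.81/(0.5 * 1.225 * 5.02655e-05)) = 153.3 m/s

153.3 m/s


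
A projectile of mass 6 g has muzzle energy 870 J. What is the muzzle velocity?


v = sqrt(2*E/m) = sqrt(2*870/0.006) = 538.5 m/s

538.5 m/s


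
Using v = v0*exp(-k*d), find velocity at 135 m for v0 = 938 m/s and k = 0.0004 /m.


v = v0*exp(-k*d) = 938*exp(-0.0004*135) = 888.7 m/s

888.7 m/s


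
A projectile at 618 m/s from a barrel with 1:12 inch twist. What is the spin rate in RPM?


twist_m = 12*0.0254 = 0.3048 m
spin = v/twist = 618/0.3048 = 2027.559 rev/s
RPM = spin*60 = 2027.559*60 ≈ 121654 RPM

121654 RPM


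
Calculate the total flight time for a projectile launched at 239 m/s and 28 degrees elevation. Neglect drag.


T = 2*v0*sin(theta)/g = 2*239*sin(28°)/9.81 = 22.88 s

22.88 s


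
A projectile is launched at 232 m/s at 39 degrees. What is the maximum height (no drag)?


H = (v0*sin(theta))^2 / (2g) = (232*sin(39°))^2 / (2*9.81) = 1086 m

1086 m


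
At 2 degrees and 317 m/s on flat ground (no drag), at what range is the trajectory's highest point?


R = v0^2*sin(2*theta)/g = 317^2*sin(2*2°)/9.81 = 714.552 m
apex_dist = R/2 = 714.552/2 = 357.3 m

357.3 m


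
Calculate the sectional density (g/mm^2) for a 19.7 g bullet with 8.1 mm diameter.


SD = m/d^2 = 19.7/8.1^2 = 0.3003 g/mm^2

0.3003 g/mm^2


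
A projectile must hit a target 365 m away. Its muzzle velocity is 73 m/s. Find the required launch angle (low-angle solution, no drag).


sin(2*theta) = R*g/v0^2 = 365*9.81/73^2 = 0.671918, theta = arcsin(0.671918)/2 = 21.11°

21.11 degrees


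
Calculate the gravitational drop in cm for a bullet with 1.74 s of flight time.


drop = 0.5*g*t^2 = 0.5*9.81*1.74^2 = 14.8504 m ≈ 1485 cm

1485 cm


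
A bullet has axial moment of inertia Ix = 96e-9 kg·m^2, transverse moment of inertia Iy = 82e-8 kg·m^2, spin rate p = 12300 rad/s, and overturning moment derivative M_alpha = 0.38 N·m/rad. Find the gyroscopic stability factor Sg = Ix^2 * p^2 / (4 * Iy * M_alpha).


Sg = Ix^2 * p^2 / (4 * Iy * M_alpha) = (96e-9)^2 * 12300^2 / (4 * 82e-8 * 0.38) = 1.119

1.119


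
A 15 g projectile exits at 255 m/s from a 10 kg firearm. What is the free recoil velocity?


v_recoil = m_p * v_p / m_gun = 0.015 * 255 / 10 = 0.3825 m/s

0.3825 m/s


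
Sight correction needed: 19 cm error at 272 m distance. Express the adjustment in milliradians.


1 mrad subtends 1 cm per 10 m of range, so adj = error_cm / (dist_m / 10) = 19 / (272/10) = 0.6985 mrad

0.6985 mrad


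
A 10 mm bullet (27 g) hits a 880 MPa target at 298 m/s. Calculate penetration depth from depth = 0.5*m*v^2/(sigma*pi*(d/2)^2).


A = pi*(d/2)^2 = pi*(10/2)^2 = 78.5398 mm^2
E = 0.5*m*v^2 = 0.5*0.027*298^2 = 1198.85 J
depth = E/(sigma*A) = 1198.85 J / (880 MPa * 78.5398 mm^2) = 1198.85/(880 * 78.5398) m = 0.0173458 m ≈ 17.35 mm

17.35 mm


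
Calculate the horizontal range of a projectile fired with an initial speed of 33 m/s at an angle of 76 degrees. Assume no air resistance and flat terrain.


R = v0^2 * sin(2*theta) / g = 33^2 * sin(2*76°) / 9.81 = 52.12 m

52.12 m


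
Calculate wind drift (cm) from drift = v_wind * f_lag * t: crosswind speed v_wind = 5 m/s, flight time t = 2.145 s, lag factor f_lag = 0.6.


drift = v_wind * lag * t = 5 * 0.6 * 2.145 = 6.435 m ≈ 643.5 cm

643.5 cm


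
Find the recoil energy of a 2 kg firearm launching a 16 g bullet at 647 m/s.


v_r = m_p*v_p/m_gun = 0.016*647/2 = 5.176 m/s, E_r = 0.5*m_gun*v_r^2 = 0.5*2*5.176^2 = 26.79 J

26.79 J


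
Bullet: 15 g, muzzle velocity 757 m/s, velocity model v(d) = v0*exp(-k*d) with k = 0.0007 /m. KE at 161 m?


v = v0*exp(-k*d) = 757*exp(-0.0007*161) = 676.318 m/s
E = 0.5*m*v^2 = 0.5*0.015*676.318^2 = 3431 J

3431 J


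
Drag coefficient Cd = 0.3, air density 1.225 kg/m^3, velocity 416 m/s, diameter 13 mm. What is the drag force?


A = pi*(d/2)^2 = pi*(13/2000)^2 = 1.32732e-04 m^2
Fd = 0.5*Cd*rho*A*v^2 = 0.5*0.3*1.225*1.32732e-04*416^2 = 4.221 N

4.221 N


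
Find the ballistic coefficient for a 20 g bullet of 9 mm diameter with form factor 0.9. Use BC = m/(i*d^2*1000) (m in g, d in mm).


BC = m/(i*d^2*1000) = 20/(0.9 * 9^2 * 1000) = 0.0002743

0.0002743


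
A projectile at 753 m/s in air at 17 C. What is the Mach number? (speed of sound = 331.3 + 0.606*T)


a = 331.3 + 0.606*(17) = 341.602 m/s
M = v/a = 753/341.602 = 2.204

2.204
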